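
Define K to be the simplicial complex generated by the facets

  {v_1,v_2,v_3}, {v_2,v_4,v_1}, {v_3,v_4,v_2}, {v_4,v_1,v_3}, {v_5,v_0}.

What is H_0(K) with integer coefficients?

Fix the vertex order v_0 < v_1 < v_2 < v_3 < v_4 < v_5 and write every simplex with vertices in increasing order. Then dim K = 2 and the simplices of K are:

  0-simplices (6): [v_0], [v_1], [v_2], [v_3], [v_4], [v_5]
  1-simplices (7): [v_0,v_5], [v_1,v_2], [v_1,v_3], [v_1,v_4], [v_2,v_3], [v_2,v_4], [v_3,v_4]
  2-simplices (4): [v_1,v_2,v_3], [v_1,v_2,v_4], [v_1,v_3,v_4], [v_2,v_3,v_4]

so the chain groups are C_0 ≅ Z^6, C_1 ≅ Z^7, C_2 ≅ Z^4.

∂_1: C_1 → C_0 sends each edge [p,q] (with p < q) to q − p.
The resulting 6×7 matrix has rank 4, and its Smith normal form has invariant factors (1,1,1,1).

Boundary ∂_2: C_2 → C_1 maps a triangle to the signed sum of its edges. For instance
  ∂[v_1,v_3,v_4] = [v_3,v_4] − [v_1,v_4] + [v_1,v_3],
  ∂[v_2,v_3,v_4] = [v_3,v_4] − [v_2,v_4] + [v_2,v_3].
As a 7×4 matrix over Z this has rank 3, with invariant factors (1,1,1).

Computing H_k = (kernel of ∂_k) / (image of ∂_{k+1}):

  H_0: rank C_0 − rank ∂_1 = 6 − 4 = 2, and the invariant factors of ∂_1 are all 1, so H_0 ≅ Z^2.

H_0 ≅ Z^2.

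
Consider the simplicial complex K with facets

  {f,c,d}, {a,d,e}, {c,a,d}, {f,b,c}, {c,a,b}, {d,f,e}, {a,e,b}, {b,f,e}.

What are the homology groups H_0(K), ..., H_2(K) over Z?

Take the total order a < b < c < d < e < f on the vertex set. Then K (dimension 2) consists of the simplices:

  0-simplices (6): a, b, c, d, e, f
  1-simplices (12): ab, ac, ad, ae, bc, be, bf, cd, cf, de, df, ef
  2-simplices (8): abc, abe, acd, ade, bcf, bef, cdf, def

Hence C_0 ≅ Z^6, C_1 ≅ Z^12, C_2 ≅ Z^8.

Boundary ∂_1: C_1 → C_0 maps an edge to its endpoints' difference, ∂[p,q] = q − p. For instance
  ∂cf = f − c.
This gives a 6×12 integer matrix of rank 5; reducing to Smith normal form yields diagonal entries (1,1,1,1,1).

Boundary ∂_2: C_2 → C_1 maps a triangle to the signed sum of its edges. For instance
  ∂def = ef − df + de,
  ∂bef = ef − bf + be.
As a 12×8 matrix over Z this has rank 7, with invariant factors (1,1,1,1,1,1,1).

Reading off H_k = ker ∂_k / im ∂_{k+1}:

  H_0: rank C_0 − rank ∂_1 = 6 − 5 = 1, and the invariant factors of ∂_1 are all 1, so H_0 ≅ Z.
  H_1: rank ker ∂_1 − rank ∂_2 = (12 − 5) − 7 = 0, and the invariant factors of ∂_2 are all 1, so H_1 ≅ 0.
  H_2: rank ker ∂_2 − rank ∂_3 = (8 − 7) − 0 = 1, and there is no ∂_3, so H_2 ≅ Z.

H_0 = Z,  H_1 = 0,  H_2 = Z.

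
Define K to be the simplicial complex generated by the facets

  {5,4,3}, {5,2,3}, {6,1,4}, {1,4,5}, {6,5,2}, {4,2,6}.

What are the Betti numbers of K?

b_0 = 1, b_1 = 1, b_2 = 0.

Order the vertices as 1 < 2 < 3 < 4 < 5 < 6. Listing each simplex with vertices in this order, K has dimension 2 with simplices:

  0-simplices (6): [1], [2], [3], [4], [5], [6]
  1-simplices (12): [1,4], [1,5], [1,6], [2,3], [2,4], [2,5], [2,6], [3,4], [3,5], [4,5], [4,6], [5,6]
  2-simplices (6): [1,4,5], [1,4,6], [2,3,5], [2,4,6], [2,5,6], [3,4,5]

so the chain groups are C_0 ≅ Z^6, C_1 ≅ Z^12, C_2 ≅ Z^6.

The boundary map ∂_1: C_1 → C_0 is given by ∂[p,q] = [q] − [p].
The resulting 6×12 matrix has rank 5, and its Smith normal form has invariant factors (1,1,1,1,1).

∂_2: C_2 → C_1 acts by ∂[p,q,r] = [q,r] − [p,r] + [p,q]. For instance
  ∂[2,4,6] = [4,6] − [2,6] + [2,4],
  ∂[1,4,5] = [4,5] − [1,5] + [1,4].
The resulting 12×6 matrix has rank 6, and its Smith normal form has invariant factors (1,1,1,1,1,1).

Reading off H_k = ker ∂_k / im ∂_{k+1}:

  H_0: rank C_0 − rank ∂_1 = 6 − 5 = 1, and the invariant factors of ∂_1 are all 1, so H_0 ≅ Z.
  H_1: rank ker ∂_1 − rank ∂_2 = (12 − 5) − 6 = 1, and the invariant factors of ∂_2 are all 1, so H_1 ≅ Z.
  H_2: rank ker ∂_2 − rank ∂_3 = (6 − 6) − 0 = 0, and there is no ∂_3, so H_2 ≅ 0.

As a check, the Euler characteristic is 6 − 12 + 6 = 0, which agrees with 1 − 1 + 0 = 0.
(K is a triangulation of the cylinder S^1 x I.)

Hence the Betti numbers are b_0 = 1, b_1 = 1, b_2 = 0.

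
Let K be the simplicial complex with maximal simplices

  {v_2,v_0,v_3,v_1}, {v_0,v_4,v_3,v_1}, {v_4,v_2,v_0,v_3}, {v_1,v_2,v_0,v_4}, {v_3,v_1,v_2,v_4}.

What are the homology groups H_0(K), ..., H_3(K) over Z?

H_0 = Z,  H_1 = 0,  H_2 = 0,  H_3 = Z.

Order the vertices as v_0 < v_1 < v_2 < v_3 < v_4. Listing each simplex with vertices in this order, K has dimension 3 with simplices:

  0-simplices (5): [v_0], [v_1], [v_2], [v_3], [v_4]
  1-simplices (10): [v_0,v_1], [v_0,v_2], [v_0,v_3], [v_0,v_4], [v_1,v_2], [v_1,v_3], [v_1,v_4], [v_2,v_3], [v_2,v_4], [v_3,v_4]
  2-simplices (10): [v_0,v_1,v_2], [v_0,v_1,v_3], [v_0,v_1,v_4], [v_0,v_2,v_3], [v_0,v_2,v_4], [v_0,v_3,v_4], [v_1,v_2,v_3], [v_1,v_2,v_4], [v_1,v_3,v_4], [v_2,v_3,v_4]
  3-simplices (5): [v_0,v_1,v_2,v_3], [v_0,v_1,v_2,v_4], [v_0,v_1,v_3,v_4], [v_0,v_2,v_3,v_4], [v_1,v_2,v_3,v_4]

Hence C_0 ≅ Z^5, C_1 ≅ Z^10, C_2 ≅ Z^10, C_3 ≅ Z^5.

Boundary ∂_1: C_1 → C_0 sends each edge [p,q] (with p < q) to q − p. For instance
  ∂[v_0,v_1] = [v_1] − [v_0].
The 5×10 boundary matrix has rank 4 and Smith normal form diag(1,1,1,1).

Boundary ∂_2: C_2 → C_1 sends each 2-simplex [p,q,r] to [q,r] − [p,r] + [p,q]. For instance
  ∂[v_0,v_1,v_4] = [v_1,v_4] − [v_0,v_4] + [v_0,v_1],
  ∂[v_0,v_1,v_2] = [v_1,v_2] − [v_0,v_2] + [v_0,v_1].
As a 10×10 matrix over Z this has rank 6, with invariant factors (1,1,1,1,1,1).

Boundary ∂_3: C_3 → C_2 sends each 3-simplex σ to the alternating sum Σ_i (−1)^i (σ with its i-th vertex removed). For instance
  ∂[v_1,v_2,v_3,v_4] = [v_2,v_3,v_4] − [v_1,v_3,v_4] + [v_1,v_2,v_4] − [v_1,v_2,v_3],
  ∂[v_0,v_1,v_3,v_4] = [v_1,v_3,v_4] − [v_0,v_3,v_4] + [v_0,v_1,v_4] − [v_0,v_1,v_3].
The resulting 10×5 matrix has rank 4, and its Smith normal form has invariant factors (1,1,1,1).

Computing H_k = (kernel of ∂_k) / (image of ∂_{k+1}):

  H_0: rank C_0 − rank ∂_1 = 5 − 4 = 1, and the invariant factors of ∂_1 are all 1, so H_0 = Z.
  H_1: rank ker ∂_1 − rank ∂_2 = (10 − 4) − 6 = 0, and the invariant factors of ∂_2 are all 1, so H_1 = 0.
  H_2: rank ker ∂_2 − rank ∂_3 = (10 − 6) − 4 = 0, and the invariant factors of ∂_3 are all 1, so H_2 = 0.
  H_3: rank ker ∂_3 − rank ∂_4 = (5 − 4) − 0 = 1, and there is no ∂_4, so H_3 = Z.

(K is a triangulation of the 3-sphere S^3.)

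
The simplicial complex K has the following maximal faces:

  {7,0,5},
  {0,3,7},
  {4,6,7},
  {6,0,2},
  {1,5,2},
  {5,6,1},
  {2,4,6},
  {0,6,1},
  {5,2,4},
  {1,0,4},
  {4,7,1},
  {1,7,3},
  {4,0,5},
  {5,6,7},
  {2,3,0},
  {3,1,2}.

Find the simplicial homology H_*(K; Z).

Order the vertices as 0 < 1 < 2 < 3 < 4 < 5 < 6 < 7. Listing each simplex with vertices in this order, K has dimension 2 with simplices:

  0-simplices (8): [0], [1], [2], [3], [4], [5], [6], [7]
  1-simplices (24): (24 of them)
  2-simplices (16): [0,1,4], [0,1,6], [0,2,3], [0,2,6], [0,3,7], [0,4,5], [0,5,7], [1,2,3], [1,2,5], [1,3,7], [1,4,7], [1,5,6], [2,4,5], [2,4,6], [4,6,7], [5,6,7]

so the chain groups are C_0 ≅ Z^8, C_1 ≅ Z^24, C_2 ≅ Z^16.

Boundary ∂_1: C_1 → C_0 is given by ∂[p,q] = [q] − [p]. For instance
  ∂[3,7] = [7] − [3].
This gives a 8×24 integer matrix of rank 7; reducing to Smith normal form yields diagonal entries (1,1,1,1,1,1,1).

The boundary map ∂_2: C_2 → C_1 sends each 2-simplex [p,q,r] to [q,r] − [p,r] + [p,q]. For instance
  ∂[0,5,7] = [5,7] − [0,7] + [0,5],
  ∂[1,4,7] = [4,7] − [1,7] + [1,4].
As a 24×16 matrix over Z this has rank 15, with invariant factors (1,1,1,1,1,1,1,1,1,1,1,1,1,1,1).

From H_k ≅ ker(∂_k) / im(∂_{k+1}) we obtain:

  H_0: rank C_0 − rank ∂_1 = 8 − 7 = 1, and the invariant factors of ∂_1 are all 1, so H_0 ≅ Z.
  H_1: rank ker ∂_1 − rank ∂_2 = (24 − 7) − 15 = 2, and the invariant factors of ∂_2 are all 1, so H_1 ≅ Z^2.
  H_2: rank ker ∂_2 − rank ∂_3 = (16 − 15) − 0 = 1, and there is no ∂_3, so H_2 ≅ Z.

As a check, the Euler characteristic is 8 − 24 + 16 = 0, which agrees with 1 − 2 + 1 = 0.

H_0 ≅ Z,  H_1 ≅ Z^2,  H_2 ≅ Z.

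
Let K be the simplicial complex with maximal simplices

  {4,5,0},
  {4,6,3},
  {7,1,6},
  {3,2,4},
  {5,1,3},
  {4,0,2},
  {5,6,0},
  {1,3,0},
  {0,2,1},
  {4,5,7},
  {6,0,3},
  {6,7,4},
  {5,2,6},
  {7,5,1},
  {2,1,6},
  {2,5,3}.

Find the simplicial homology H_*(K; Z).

H_0 ≅ Z,  H_1 ≅ Z^2,  H_2 ≅ Z.

We work with the vertex ordering 0 < 1 < 2 < 3 < 4 < 5 < 6 < 7. The simplices of K, each written with vertices in increasing order, are:

  0-simplices (8): [0], [1], [2], [3], [4], [5], [6], [7]
  1-simplices (24): (24 of them)
  2-simplices (16): [0,1,2], [0,1,3], [0,2,4], [0,3,6], [0,4,5], [0,5,6], [1,2,6], [1,3,5], [1,5,7], [1,6,7], [2,3,4], [2,3,5], [2,5,6], [3,4,6], [4,5,7], [4,6,7]

Hence C_0 ≅ Z^8, C_1 ≅ Z^24, C_2 ≅ Z^16.

The boundary map ∂_1: C_1 → C_0 maps an edge to its endpoints' difference, ∂[p,q] = q − p. For instance
  ∂[0,6] = [6] − [0].
The 8×24 boundary matrix has rank 7 and Smith normal form diag(1,1,1,1,1,1,1).

∂_2: C_2 → C_1 maps a triangle to the signed sum of its edges. For instance
  ∂[2,5,6] = [5,6] − [2,6] + [2,5],
  ∂[0,1,2] = [1,2] − [0,2] + [0,1].
The resulting 24×16 matrix has rank 15, and its Smith normal form has invariant factors (1,1,1,1,1,1,1,1,1,1,1,1,1,1,1).

From H_k ≅ ker(∂_k) / im(∂_{k+1}) we obtain:

  H_0: rank C_0 − rank ∂_1 = 8 − 7 = 1, and the invariant factors of ∂_1 are all 1, so H_0 ≅ Z.
  H_1: rank ker ∂_1 − rank ∂_2 = (24 − 7) − 15 = 2, and the invariant factors of ∂_2 are all 1, so H_1 ≅ Z^2.
  H_2: rank ker ∂_2 − rank ∂_3 = (16 − 15) − 0 = 1, and there is no ∂_3, so H_2 ≅ Z.

(K is a triangulation of the torus T^2.)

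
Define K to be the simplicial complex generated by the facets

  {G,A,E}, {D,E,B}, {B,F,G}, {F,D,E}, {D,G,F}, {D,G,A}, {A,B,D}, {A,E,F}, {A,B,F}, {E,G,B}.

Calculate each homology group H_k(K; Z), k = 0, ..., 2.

H_0 ≅ Z,  H_1 ≅ Z/2,  H_2 = 0.

We work with the vertex ordering A < B < D < E < F < G. The simplices of K, each written with vertices in increasing order, are:

  0-simplices (6): A, B, D, E, F, G
  1-simplices (15): AB, AD, AE, AF, AG, BD, BE, BF, BG, DE, DF, DG, EF, EG, FG
  2-simplices (10): ABD, ABF, ADG, AEF, AEG, BDE, BEG, BFG, DEF, DFG

Hence C_0 ≅ Z^6, C_1 ≅ Z^15, C_2 ≅ Z^10.

∂_1: C_1 → C_0 is given by ∂[p,q] = [q] − [p]. For instance
  ∂EF = F − E.
The resulting 6×15 matrix has rank 5, and its Smith normal form has invariant factors (1,1,1,1,1).

The boundary map ∂_2: C_2 → C_1 sends each 2-simplex [p,q,r] to [q,r] − [p,r] + [p,q]. For instance
  ∂AEF = EF − AF + AE,
  ∂ABF = BF − AF + AB.
As a 15×10 matrix over Z this has rank 10, with invariant factors (1,1,1,1,1,1,1,1,1,2).

Now H_k = ker ∂_k / im ∂_{k+1}, so:

  H_0: rank C_0 − rank ∂_1 = 6 − 5 = 1, and the invariant factors of ∂_1 are all 1, so H_0 = Z.
  H_1: rank ker ∂_1 − rank ∂_2 = (15 − 5) − 10 = 0, and ∂_2 has invariant factor 2 > 1, so H_1 = Z/2.
  H_2: rank ker ∂_2 − rank ∂_3 = (10 − 10) − 0 = 0, and there is no ∂_3, so H_2 = 0.

As a check, the Euler characteristic is 6 − 15 + 10 = 1, which agrees with 1 − 0 + 0 = 1.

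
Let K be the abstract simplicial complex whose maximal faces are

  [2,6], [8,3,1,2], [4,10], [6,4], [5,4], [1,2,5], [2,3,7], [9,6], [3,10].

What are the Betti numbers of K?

b_0 = 1, b_1 = 2, b_2 = 0, b_3 = 0.

Order the vertices as 1 < 2 < 3 < 4 < 5 < 6 < 7 < 8 < 9 < 10. Listing each simplex with vertices in this order, K has dimension 3 with simplices:

  0-simplices (10): [1], [2], [3], [4], [5], [6], [7], [8], [9], [10]
  1-simplices (16): [1,2], [1,3], [1,5], [1,8], [2,3], [2,5], [2,6], [2,7], [2,8], [3,7], [3,8], [3,10], [4,5], [4,6], [4,10], [6,9]
  2-simplices (6): [1,2,3], [1,2,5], [1,2,8], [1,3,8], [2,3,7], [2,3,8]
  3-simplices (1): [1,2,3,8]

Hence C_0 ≅ Z^10, C_1 ≅ Z^16, C_2 ≅ Z^6, C_3 ≅ Z^1.

∂_1: C_1 → C_0 is given by ∂[p,q] = [q] − [p]. For instance
  ∂[4,10] = [10] − [4].
The resulting 10×16 matrix has rank 9, and its Smith normal form has invariant factors (1,1,1,1,1,1,1,1,1).

The boundary map ∂_2: C_2 → C_1 acts by ∂[p,q,r] = [q,r] − [p,r] + [p,q]. For instance
  ∂[1,3,8] = [3,8] − [1,8] + [1,3],
  ∂[2,3,7] = [3,7] − [2,7] + [2,3].
As a 16×6 matrix over Z this has rank 5, with invariant factors (1,1,1,1,1).

∂_3: C_3 → C_2 sends each 3-simplex σ to the alternating sum Σ_i (−1)^i (σ with its i-th vertex removed). For instance
  ∂[1,2,3,8] = [2,3,8] − [1,3,8] + [1,2,8] − [1,2,3].
The resulting 6×1 matrix has rank 1, and its Smith normal form has invariant factors (1).

Now H_k = ker ∂_k / im ∂_{k+1}, so:

  H_0: rank C_0 − rank ∂_1 = 10 − 9 = 1, and the invariant factors of ∂_1 are all 1, so H_0 ≅ Z.
  H_1: rank ker ∂_1 − rank ∂_2 = (16 − 9) − 5 = 2, and the invariant factors of ∂_2 are all 1, so H_1 ≅ Z^2.
  H_2: rank ker ∂_2 − rank ∂_3 = (6 − 5) − 1 = 0, and the invariant factors of ∂_3 are all 1, so H_2 ≅ 0.
  H_3: rank ker ∂_3 − rank ∂_4 = (1 − 1) − 0 = 0, and there is no ∂_4, so H_3 ≅ 0.

Hence the Betti numbers are b_0 = 1, b_1 = 2, b_2 = 0, b_3 = 0.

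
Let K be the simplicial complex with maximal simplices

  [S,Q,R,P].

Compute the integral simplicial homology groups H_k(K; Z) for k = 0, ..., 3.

H_0 = Z,  H_1 = 0,  H_2 = 0,  H_3 = 0.

K has 4 vertices, 6 edges, 4 triangles, 1 3-simplex.
rank ∂_0 = 0, rank ∂_1 = 3 ⇒ b_0 = 4 − 0 − 3 = 1; all invariant factors of ∂_1 are 1 so no torsion. So H_0 = Z.
rank ∂_1 = 3, rank ∂_2 = 3 ⇒ b_1 = 6 − 3 − 3 = 0; all invariant factors of ∂_2 are 1 so no torsion. So H_1 = 0.
rank ∂_2 = 3, rank ∂_3 = 1 ⇒ b_2 = 4 − 3 − 1 = 0; all invariant factors of ∂_3 are 1 so no torsion. So H_2 = 0.
rank ∂_3 = 1, rank ∂_4 = 0 ⇒ b_3 = 1 − 1 − 0 = 0. So H_3 = 0.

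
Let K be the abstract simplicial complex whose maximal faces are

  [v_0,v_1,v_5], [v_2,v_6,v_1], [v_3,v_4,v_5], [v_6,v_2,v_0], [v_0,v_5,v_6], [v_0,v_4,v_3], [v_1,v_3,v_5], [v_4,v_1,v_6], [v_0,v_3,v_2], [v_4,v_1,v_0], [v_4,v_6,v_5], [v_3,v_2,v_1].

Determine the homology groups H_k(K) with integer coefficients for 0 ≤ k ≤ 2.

Take the total order v_0 < v_1 < v_2 < v_3 < v_4 < v_5 < v_6 on the vertex set. Then K (dimension 2) consists of the simplices:

  0-simplices (7): [v_0], [v_1], [v_2], [v_3], [v_4], [v_5], [v_6]
  1-simplices (18): (18 of them)
  2-simplices (12): (12 of them)

so the chain groups are C_0 ≅ Z^7, C_1 ≅ Z^18, C_2 ≅ Z^12.

The boundary map ∂_1: C_1 → C_0 sends each edge [p,q] (with p < q) to q − p. For instance
  ∂[v_5,v_6] = [v_6] − [v_5].
As a 7×18 matrix over Z this has rank 6, with invariant factors (1,1,1,1,1,1).

Boundary ∂_2: C_2 → C_1 sends each 2-simplex [p,q,r] to [q,r] − [p,r] + [p,q]. For instance
  ∂[v_0,v_5,v_6] = [v_5,v_6] − [v_0,v_6] + [v_0,v_5],
  ∂[v_1,v_2,v_3] = [v_2,v_3] − [v_1,v_3] + [v_1,v_2].
The resulting 18×12 matrix has rank 12, and its Smith normal form has invariant factors (1,1,1,1,1,1,1,1,1,1,1,2).

Reading off H_k = ker ∂_k / im ∂_{k+1}:

  H_0: rank C_0 − rank ∂_1 = 7 − 6 = 1, and the invariant factors of ∂_1 are all 1, so H_0 ≅ Z.
  H_1: rank ker ∂_1 − rank ∂_2 = (18 − 6) − 12 = 0, and ∂_2 has invariant factor 2 > 1, so H_1 ≅ Z/2Z.
  H_2: rank ker ∂_2 − rank ∂_3 = (12 − 12) − 0 = 0, and there is no ∂_3, so H_2 ≅ 0.

(K is a triangulation of the real projective plane RP^2.)

H_0 ≅ Z,  H_1 ≅ Z/2Z,  H_2 = 0.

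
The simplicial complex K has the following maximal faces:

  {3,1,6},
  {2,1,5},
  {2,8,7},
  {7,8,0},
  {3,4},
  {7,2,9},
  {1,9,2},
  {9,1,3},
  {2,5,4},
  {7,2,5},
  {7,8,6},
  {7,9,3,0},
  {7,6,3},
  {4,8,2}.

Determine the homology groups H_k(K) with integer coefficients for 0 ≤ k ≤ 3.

H_0 = Z,  H_1 = Z,  H_2 = 0,  H_3 = 0.

Order the vertices as 0 < 1 < 2 < 3 < 4 < 5 < 6 < 7 < 8 < 9. Listing each simplex with vertices in this order, K has dimension 3 with simplices:

  0-simplices (10): [0], [1], [2], [3], [4], [5], [6], [7], [8], [9]
  1-simplices (25): (25 of them)
  2-simplices (16): [0,3,7], [0,3,9], [0,7,8], [0,7,9], [1,2,5], [1,2,9], [1,3,6], [1,3,9], [2,4,5], [2,4,8], [2,5,7], [2,7,8], [2,7,9], [3,6,7], [3,7,9], [6,7,8]
  3-simplices (1): [0,3,7,9]

giving chain groups C_0 ≅ Z^10, C_1 ≅ Z^25, C_2 ≅ Z^16, C_3 ≅ Z^1.

∂_1: C_1 → C_0 is given by ∂[p,q] = [q] − [p]. For instance
  ∂[1,2] = [2] − [1].
As a 10×25 matrix over Z this has rank 9, with invariant factors (1,1,1,1,1,1,1,1,1).

Boundary ∂_2: C_2 → C_1 acts by ∂[p,q,r] = [q,r] − [p,r] + [p,q]. For instance
  ∂[2,5,7] = [5,7] − [2,7] + [2,5],
  ∂[1,3,9] = [3,9] − [1,9] + [1,3].
As a 25×16 matrix over Z this has rank 15, with invariant factors (1,1,1,1,1,1,1,1,1,1,1,1,1,1,1).

∂_3: C_3 → C_2 sends each 3-simplex σ to the alternating sum Σ_i (−1)^i (σ with its i-th vertex removed). For instance
  ∂[0,3,7,9] = [3,7,9] − [0,7,9] + [0,3,9] − [0,3,7].
As a 16×1 matrix over Z this has rank 1, with invariant factors (1).

Computing H_k = (kernel of ∂_k) / (image of ∂_{k+1}):

  H_0: rank C_0 − rank ∂_1 = 10 − 9 = 1, and the invariant factors of ∂_1 are all 1, so H_0 = Z.
  H_1: rank ker ∂_1 − rank ∂_2 = (25 − 9) − 15 = 1, and the invariant factors of ∂_2 are all 1, so H_1 = Z.
  H_2: rank ker ∂_2 − rank ∂_3 = (16 − 15) − 1 = 0, and the invariant factors of ∂_3 are all 1, so H_2 = 0.
  H_3: rank ker ∂_3 − rank ∂_4 = (1 − 1) − 0 = 0, and there is no ∂_4, so H_3 = 0.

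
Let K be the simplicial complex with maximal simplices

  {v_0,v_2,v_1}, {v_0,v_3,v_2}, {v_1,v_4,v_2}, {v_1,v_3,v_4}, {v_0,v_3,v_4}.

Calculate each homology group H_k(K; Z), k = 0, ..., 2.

H_0 = Z,  H_1 = Z,  H_2 = 0.

Take the total order v_0 < v_1 < v_2 < v_3 < v_4 on the vertex set. Then K (dimension 2) consists of the simplices:

  0-simplices (5): [v_0], [v_1], [v_2], [v_3], [v_4]
  1-simplices (10): [v_0,v_1], [v_0,v_2], [v_0,v_3], [v_0,v_4], [v_1,v_2], [v_1,v_3], [v_1,v_4], [v_2,v_3], [v_2,v_4], [v_3,v_4]
  2-simplices (5): [v_0,v_1,v_2], [v_0,v_2,v_3], [v_0,v_3,v_4], [v_1,v_2,v_4], [v_1,v_3,v_4]

giving chain groups C_0 ≅ Z^5, C_1 ≅ Z^10, C_2 ≅ Z^5.

∂_1: C_1 → C_0 sends each edge [p,q] (with p < q) to q − p. For instance
  ∂[v_0,v_4] = [v_4] − [v_0].
The resulting 5×10 matrix has rank 4, and its Smith normal form has invariant factors (1,1,1,1).

The boundary map ∂_2: C_2 → C_1 maps a triangle to the signed sum of its edges. For instance
  ∂[v_1,v_2,v_4] = [v_2,v_4] − [v_1,v_4] + [v_1,v_2],
  ∂[v_0,v_3,v_4] = [v_3,v_4] − [v_0,v_4] + [v_0,v_3].
The resulting 10×5 matrix has rank 5, and its Smith normal form has invariant factors (1,1,1,1,1).

Reading off H_k = ker ∂_k / im ∂_{k+1}:

  H_0: rank C_0 − rank ∂_1 = 5 − 4 = 1, and the invariant factors of ∂_1 are all 1, so H_0 ≅ Z.
  H_1: rank ker ∂_1 − rank ∂_2 = (10 − 4) − 5 = 1, and the invariant factors of ∂_2 are all 1, so H_1 ≅ Z.
  H_2: rank ker ∂_2 − rank ∂_3 = (5 − 5) − 0 = 0, and there is no ∂_3, so H_2 ≅ 0.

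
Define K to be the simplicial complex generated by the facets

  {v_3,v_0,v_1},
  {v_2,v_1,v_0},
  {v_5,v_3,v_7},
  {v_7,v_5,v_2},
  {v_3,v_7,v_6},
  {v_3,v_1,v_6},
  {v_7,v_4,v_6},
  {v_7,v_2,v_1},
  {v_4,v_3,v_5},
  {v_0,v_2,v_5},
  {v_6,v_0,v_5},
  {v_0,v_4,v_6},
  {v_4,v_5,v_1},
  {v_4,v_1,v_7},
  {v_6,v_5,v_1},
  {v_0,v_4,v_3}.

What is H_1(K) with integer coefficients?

Order the vertices as v_0 < v_1 < v_2 < v_3 < v_4 < v_5 < v_6 < v_7. Listing each simplex with vertices in this order, K has dimension 2 with simplices:

  0-simplices (8): [v_0], [v_1], [v_2], [v_3], [v_4], [v_5], [v_6], [v_7]
  1-simplices (24): (24 of them)
  2-simplices (16): (16 of them)

so the chain groups are C_0 ≅ Z^8, C_1 ≅ Z^24, C_2 ≅ Z^16.

The boundary map ∂_1: C_1 → C_0 is given by ∂[p,q] = [q] − [p]. For instance
  ∂[v_0,v_1] = [v_1] − [v_0].
The resulting 8×24 matrix has rank 7, and its Smith normal form has invariant factors (1,1,1,1,1,1,1).

Boundary ∂_2: C_2 → C_1 sends each 2-simplex [p,q,r] to [q,r] − [p,r] + [p,q]. For instance
  ∂[v_0,v_1,v_3] = [v_1,v_3] − [v_0,v_3] + [v_0,v_1],
  ∂[v_4,v_6,v_7] = [v_6,v_7] − [v_4,v_7] + [v_4,v_6].
The resulting 24×16 matrix has rank 15, and its Smith normal form has invariant factors (1,1,1,1,1,1,1,1,1,1,1,1,1,1,1).

Computing H_k = (kernel of ∂_k) / (image of ∂_{k+1}):

  H_1: rank ker ∂_1 − rank ∂_2 = (24 − 7) − 15 = 2, and the invariant factors of ∂_2 are all 1, so H_1 = Z^2.

H_1 ≅ Z^2.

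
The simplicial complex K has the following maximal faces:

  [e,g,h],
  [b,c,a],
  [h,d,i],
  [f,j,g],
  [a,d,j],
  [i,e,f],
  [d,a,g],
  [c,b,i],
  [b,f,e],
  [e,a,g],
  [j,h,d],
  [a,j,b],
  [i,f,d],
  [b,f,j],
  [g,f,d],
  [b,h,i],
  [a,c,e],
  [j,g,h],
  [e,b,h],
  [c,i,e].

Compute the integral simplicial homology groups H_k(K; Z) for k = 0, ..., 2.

Fix the vertex order a < b < c < d < e < f < g < h < i < j and write every simplex with vertices in increasing order. Then dim K = 2 and the simplices of K are:

  0-simplices (10): a, b, c, d, e, f, g, h, i, j
  1-simplices (30): ab, ac, ad, ae, ag, aj, bc, be, bf, bh, bi, bj, ce, ci, df, dg, dh, di, dj, ef, eg, eh, ei, fg, fi, fj, gh, gj, hi, hj
  2-simplices (20): abc, abj, ace, adg, adj, aeg, bci, bef, beh, bfj, bhi, cei, dfg, dfi, dhi, dhj, efi, egh, fgj, ghj

so the chain groups are C_0 ≅ Z^10, C_1 ≅ Z^30, C_2 ≅ Z^20.

∂_1: C_1 → C_0 sends each edge [p,q] (with p < q) to q − p. For instance
  ∂ci = i − c.
As a 10×30 matrix over Z this has rank 9, with invariant factors (1,1,1,1,1,1,1,1,1).

Boundary ∂_2: C_2 → C_1 acts by ∂[p,q,r] = [q,r] − [p,r] + [p,q]. For instance
  ∂abj = bj − aj + ab,
  ∂adg = dg − ag + ad.
This gives a 30×20 integer matrix of rank 20; reducing to Smith normal form yields diagonal entries (1,1,1,1,1,1,1,1,1,1,1,1,1,1,1,1,1,1,1,2).

Computing H_k = (kernel of ∂_k) / (image of ∂_{k+1}):

  H_0: rank C_0 − rank ∂_1 = 10 − 9 = 1, and the invariant factors of ∂_1 are all 1, so H_0 ≅ Z.
  H_1: rank ker ∂_1 − rank ∂_2 = (30 − 9) − 20 = 1, and ∂_2 has invariant factor 2 > 1, so H_1 ≅ Z × Z/2.
  H_2: rank ker ∂_2 − rank ∂_3 = (20 − 20) − 0 = 0, and there is no ∂_3, so H_2 ≅ 0.

H_0 ≅ Z,  H_1 ≅ Z × Z/2,  H_2 = 0.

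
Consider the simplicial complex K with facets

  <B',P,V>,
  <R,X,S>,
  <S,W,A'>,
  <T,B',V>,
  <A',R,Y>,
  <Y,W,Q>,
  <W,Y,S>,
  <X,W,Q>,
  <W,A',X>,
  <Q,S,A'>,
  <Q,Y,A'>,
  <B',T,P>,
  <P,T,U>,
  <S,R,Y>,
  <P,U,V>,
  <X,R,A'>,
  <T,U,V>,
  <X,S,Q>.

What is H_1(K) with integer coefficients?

K has 12 vertices, 27 edges, 18 triangles.
rank ∂_1 = 10, rank ∂_2 = 17 ⇒ b_1 = 27 − 10 − 17 = 0; ∂_2 has invariant factor(s) [2] giving torsion. So H_1 ≅ Z_2.

H_1 ≅ Z_2.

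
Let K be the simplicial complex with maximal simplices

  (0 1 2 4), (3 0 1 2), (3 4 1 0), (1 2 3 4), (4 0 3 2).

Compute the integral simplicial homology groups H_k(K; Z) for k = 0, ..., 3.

H_0 ≅ Z,  H_1 = 0,  H_2 = 0,  H_3 ≅ Z.

K has 5 vertices, 10 edges, 10 triangles, 5 3-simplices.
rank ∂_0 = 0, rank ∂_1 = 4 ⇒ b_0 = 5 − 0 − 4 = 1; all invariant factors of ∂_1 are 1 so no torsion. So H_0 ≅ Z.
rank ∂_1 = 4, rank ∂_2 = 6 ⇒ b_1 = 10 − 4 − 6 = 0; all invariant factors of ∂_2 are 1 so no torsion. So H_1 ≅ 0.
rank ∂_2 = 6, rank ∂_3 = 4 ⇒ b_2 = 10 − 6 − 4 = 0; all invariant factors of ∂_3 are 1 so no torsion. So H_2 ≅ 0.
rank ∂_3 = 4, rank ∂_4 = 0 ⇒ b_3 = 5 − 4 − 0 = 1. So H_3 ≅ Z.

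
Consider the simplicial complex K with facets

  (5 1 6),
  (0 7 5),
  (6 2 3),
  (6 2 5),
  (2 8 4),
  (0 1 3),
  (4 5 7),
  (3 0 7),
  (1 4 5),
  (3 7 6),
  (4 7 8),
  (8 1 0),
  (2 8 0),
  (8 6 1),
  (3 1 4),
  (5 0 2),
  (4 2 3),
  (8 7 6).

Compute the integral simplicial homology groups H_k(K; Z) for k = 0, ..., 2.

H_0 ≅ Z,  H_1 ≅ Z^2,  H_2 ≅ Z.

K has 9 vertices, 27 edges, 18 triangles.
rank ∂_0 = 0, rank ∂_1 = 8 ⇒ b_0 = 9 − 0 − 8 = 1; all invariant factors of ∂_1 are 1 so no torsion. So H_0 ≅ Z.
rank ∂_1 = 8, rank ∂_2 = 17 ⇒ b_1 = 27 − 8 − 17 = 2; all invariant factors of ∂_2 are 1 so no torsion. So H_1 ≅ Z^2.
rank ∂_2 = 17, rank ∂_3 = 0 ⇒ b_2 = 18 − 17 − 0 = 1. So H_2 ≅ Z.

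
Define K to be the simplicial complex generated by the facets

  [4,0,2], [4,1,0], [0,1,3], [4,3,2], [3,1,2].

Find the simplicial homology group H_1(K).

K has 5 vertices, 10 edges, 5 triangles.
rank ∂_1 = 4, rank ∂_2 = 5 ⇒ b_1 = 10 − 4 − 5 = 1; all invariant factors of ∂_2 are 1 so no torsion. So H_1 ≅ Z.

H_1 ≅ Z.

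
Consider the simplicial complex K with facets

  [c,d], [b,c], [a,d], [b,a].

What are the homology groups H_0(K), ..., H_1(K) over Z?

H_0 ≅ Z,  H_1 ≅ Z.

We work with the vertex ordering a < b < c < d. The simplices of K, each written with vertices in increasing order, are:

  0-simplices (4): a, b, c, d
  1-simplices (4): ab, ad, bc, cd

so the chain groups are C_0 ≅ Z^4, C_1 ≅ Z^4.

Boundary ∂_1: C_1 → C_0 sends each edge [p,q] (with p < q) to q − p.
As a 4×4 matrix over Z this has rank 3, with invariant factors (1,1,1).

Reading off H_k = ker ∂_k / im ∂_{k+1}:

  H_0: rank C_0 − rank ∂_1 = 4 − 3 = 1, and the invariant factors of ∂_1 are all 1, so H_0 ≅ Z.
  H_1: rank ker ∂_1 − rank ∂_2 = (4 − 3) − 0 = 1, and there is no ∂_2, so H_1 ≅ Z.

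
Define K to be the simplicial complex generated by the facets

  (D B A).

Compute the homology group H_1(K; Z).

H_1 ≅ 0.

Fix the vertex order A < B < D and write every simplex with vertices in increasing order. Then dim K = 2 and the simplices of K are:

  0-simplices (3): A, B, D
  1-simplices (3): AB, AD, BD
  2-simplices (1): ABD

Hence C_0 ≅ Z^3, C_1 ≅ Z^3, C_2 ≅ Z^1.

∂_1: C_1 → C_0 sends each edge [p,q] (with p < q) to q − p. For instance
  ∂BD = D − B.
This gives a 3×3 integer matrix of rank 2; reducing to Smith normal form yields diagonal entries (1,1).

Boundary ∂_2: C_2 → C_1 sends each 2-simplex [p,q,r] to [q,r] − [p,r] + [p,q]. For instance
  ∂ABD = BD − AD + AB.
The 3×1 boundary matrix has rank 1 and Smith normal form diag(1).

Reading off H_k = ker ∂_k / im ∂_{k+1}:

  H_1: rank ker ∂_1 − rank ∂_2 = (3 − 2) − 1 = 0, and the invariant factors of ∂_2 are all 1, so H_1 = 0.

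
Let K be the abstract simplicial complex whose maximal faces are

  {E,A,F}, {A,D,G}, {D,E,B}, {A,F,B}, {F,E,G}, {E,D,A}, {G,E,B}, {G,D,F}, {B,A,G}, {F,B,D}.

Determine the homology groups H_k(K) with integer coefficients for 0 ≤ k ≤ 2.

Take the total order A < B < D < E < F < G on the vertex set. Then K (dimension 2) consists of the simplices:

  0-simplices (6): A, B, D, E, F, G
  1-simplices (15): AB, AD, AE, AF, AG, BD, BE, BF, BG, DE, DF, DG, EF, EG, FG
  2-simplices (10): ABF, ABG, ADE, ADG, AEF, BDE, BDF, BEG, DFG, EFG

giving chain groups C_0 ≅ Z^6, C_1 ≅ Z^15, C_2 ≅ Z^10.

The boundary map ∂_1: C_1 → C_0 is given by ∂[p,q] = [q] − [p].
The resulting 6×15 matrix has rank 5, and its Smith normal form has invariant factors (1,1,1,1,1).

The boundary map ∂_2: C_2 → C_1 sends each 2-simplex [p,q,r] to [q,r] − [p,r] + [p,q]. For instance
  ∂ADE = DE − AE + AD,
  ∂EFG = FG − EG + EF.
The 15×10 boundary matrix has rank 10 and Smith normal form diag(1,1,1,1,1,1,1,1,1,2).

Computing H_k = (kernel of ∂_k) / (image of ∂_{k+1}):

  H_0: rank C_0 − rank ∂_1 = 6 − 5 = 1, and the invariant factors of ∂_1 are all 1, so H_0 ≅ Z.
  H_1: rank ker ∂_1 − rank ∂_2 = (15 − 5) − 10 = 0, and ∂_2 has invariant factor 2 > 1, so H_1 ≅ Z/2Z.
  H_2: rank ker ∂_2 − rank ∂_3 = (10 − 10) − 0 = 0, and there is no ∂_3, so H_2 ≅ 0.

H_0 = Z,  H_1 = Z/2Z,  H_2 = 0.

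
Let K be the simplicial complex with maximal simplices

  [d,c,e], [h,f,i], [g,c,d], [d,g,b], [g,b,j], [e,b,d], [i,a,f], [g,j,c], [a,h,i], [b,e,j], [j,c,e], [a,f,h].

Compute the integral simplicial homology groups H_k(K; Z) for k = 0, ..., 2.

Take the total order a < b < c < d < e < f < g < h < i < j on the vertex set. Then K (dimension 2) consists of the simplices:

  0-simplices (10): a, b, c, d, e, f, g, h, i, j
  1-simplices (18): af, ah, ai, bd, be, bg, bj, cd, ce, cg, cj, de, dg, ej, fh, fi, gj, hi
  2-simplices (12): afh, afi, ahi, bde, bdg, bej, bgj, cde, cdg, cej, cgj, fhi

giving chain groups C_0 ≅ Z^10, C_1 ≅ Z^18, C_2 ≅ Z^12.

The boundary map ∂_1: C_1 → C_0 sends each edge [p,q] (with p < q) to q − p.
This gives a 10×18 integer matrix of rank 8; reducing to Smith normal form yields diagonal entries (1,1,1,1,1,1,1,1).

∂_2: C_2 → C_1 sends each 2-simplex [p,q,r] to [q,r] − [p,r] + [p,q]. For instance
  ∂cdg = dg − cg + cd,
  ∂bde = de − be + bd.
The 18×12 boundary matrix has rank 10 and Smith normal form diag(1,1,1,1,1,1,1,1,1,1).

From H_k ≅ ker(∂_k) / im(∂_{k+1}) we obtain:

  H_0: rank C_0 − rank ∂_1 = 10 − 8 = 2, and the invariant factors of ∂_1 are all 1, so H_0 = Z^2.
  H_1: rank ker ∂_1 − rank ∂_2 = (18 − 8) − 10 = 0, and the invariant factors of ∂_2 are all 1, so H_1 = 0.
  H_2: rank ker ∂_2 − rank ∂_3 = (12 − 10) − 0 = 2, and there is no ∂_3, so H_2 = Z^2.

As a check, the Euler characteristic is 10 − 18 + 12 = 4, which agrees with 2 − 0 + 2 = 4.

H_0 = Z^2,  H_1 = 0,  H_2 = Z^2.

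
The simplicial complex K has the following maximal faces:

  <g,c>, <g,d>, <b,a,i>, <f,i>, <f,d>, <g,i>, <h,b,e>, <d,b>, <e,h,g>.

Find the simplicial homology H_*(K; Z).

H_0 ≅ Z,  H_1 ≅ Z^3,  H_2 = 0.

Order the vertices as a < b < c < d < e < f < g < h < i. Listing each simplex with vertices in this order, K has dimension 2 with simplices:

  0-simplices (9): a, b, c, d, e, f, g, h, i
  1-simplices (14): ab, ai, bd, be, bh, bi, cg, df, dg, eg, eh, fi, gh, gi
  2-simplices (3): abi, beh, egh

so the chain groups are C_0 ≅ Z^9, C_1 ≅ Z^14, C_2 ≅ Z^3.

∂_1: C_1 → C_0 maps an edge to its endpoints' difference, ∂[p,q] = q − p.
The 9×14 boundary matrix has rank 8 and Smith normal form diag(1,1,1,1,1,1,1,1).

The boundary map ∂_2: C_2 → C_1 maps a triangle to the signed sum of its edges. For instance
  ∂egh = gh − eh + eg,
  ∂beh = eh − bh + be.
The 14×3 boundary matrix has rank 3 and Smith normal form diag(1,1,1).

From H_k ≅ ker(∂_k) / im(∂_{k+1}) we obtain:

  H_0: rank C_0 − rank ∂_1 = 9 − 8 = 1, and the invariant factors of ∂_1 are all 1, so H_0 = Z.
  H_1: rank ker ∂_1 − rank ∂_2 = (14 − 8) − 3 = 3, and the invariant factors of ∂_2 are all 1, so H_1 = Z^3.
  H_2: rank ker ∂_2 − rank ∂_3 = (3 − 3) − 0 = 0, and there is no ∂_3, so H_2 = 0.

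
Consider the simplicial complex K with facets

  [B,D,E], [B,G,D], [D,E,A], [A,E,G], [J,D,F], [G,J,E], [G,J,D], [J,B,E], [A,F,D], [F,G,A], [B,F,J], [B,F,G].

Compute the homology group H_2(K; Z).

H_2 = 0.

Fix the vertex order A < B < D < E < F < G < J and write every simplex with vertices in increasing order. Then dim K = 2 and the simplices of K are:

  0-simplices (7): A, B, D, E, F, G, J
  1-simplices (18): AD, AE, AF, AG, BD, BE, BF, BG, BJ, DE, DF, DG, DJ, EG, EJ, FG, FJ, GJ
  2-simplices (12): ADE, ADF, AEG, AFG, BDE, BDG, BEJ, BFG, BFJ, DFJ, DGJ, EGJ

Hence C_0 ≅ Z^7, C_1 ≅ Z^18, C_2 ≅ Z^12.

The boundary map ∂_1: C_1 → C_0 sends each edge [p,q] (with p < q) to q − p. For instance
  ∂BD = D − B.
This gives a 7×18 integer matrix of rank 6; reducing to Smith normal form yields diagonal entries (1,1,1,1,1,1).

Boundary ∂_2: C_2 → C_1 acts by ∂[p,q,r] = [q,r] − [p,r] + [p,q]. For instance
  ∂BDE = DE − BE + BD,
  ∂AEG = EG − AG + AE.
The resulting 18×12 matrix has rank 12, and its Smith normal form has invariant factors (1,1,1,1,1,1,1,1,1,1,1,2).

Reading off H_k = ker ∂_k / im ∂_{k+1}:

  H_2: rank ker ∂_2 − rank ∂_3 = (12 − 12) − 0 = 0, and there is no ∂_3, so H_2 = 0.

(K is a triangulation of the real projective plane RP^2.)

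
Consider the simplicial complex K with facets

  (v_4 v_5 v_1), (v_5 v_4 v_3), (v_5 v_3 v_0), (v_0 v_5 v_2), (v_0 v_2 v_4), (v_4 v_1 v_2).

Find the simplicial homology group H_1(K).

Fix the vertex order v_0 < v_1 < v_2 < v_3 < v_4 < v_5 and write every simplex with vertices in increasing order. Then dim K = 2 and the simplices of K are:

  0-simplices (6): [v_0], [v_1], [v_2], [v_3], [v_4], [v_5]
  1-simplices (12): [v_0,v_2], [v_0,v_3], [v_0,v_4], [v_0,v_5], [v_1,v_2], [v_1,v_4], [v_1,v_5], [v_2,v_4], [v_2,v_5], [v_3,v_4], [v_3,v_5], [v_4,v_5]
  2-simplices (6): [v_0,v_2,v_4], [v_0,v_2,v_5], [v_0,v_3,v_5], [v_1,v_2,v_4], [v_1,v_4,v_5], [v_3,v_4,v_5]

so the chain groups are C_0 ≅ Z^6, C_1 ≅ Z^12, C_2 ≅ Z^6.

∂_1: C_1 → C_0 is given by ∂[p,q] = [q] − [p].
The resulting 6×12 matrix has rank 5, and its Smith normal form has invariant factors (1,1,1,1,1).

Boundary ∂_2: C_2 → C_1 acts by ∂[p,q,r] = [q,r] − [p,r] + [p,q]. For instance
  ∂[v_1,v_2,v_4] = [v_2,v_4] − [v_1,v_4] + [v_1,v_2],
  ∂[v_0,v_3,v_5] = [v_3,v_5] − [v_0,v_5] + [v_0,v_3].
This gives a 12×6 integer matrix of rank 6; reducing to Smith normal form yields diagonal entries (1,1,1,1,1,1).

From H_k ≅ ker(∂_k) / im(∂_{k+1}) we obtain:

  H_1: rank ker ∂_1 − rank ∂_2 = (12 − 5) − 6 = 1, and the invariant factors of ∂_2 are all 1, so H_1 = Z.

H_1 ≅ Z.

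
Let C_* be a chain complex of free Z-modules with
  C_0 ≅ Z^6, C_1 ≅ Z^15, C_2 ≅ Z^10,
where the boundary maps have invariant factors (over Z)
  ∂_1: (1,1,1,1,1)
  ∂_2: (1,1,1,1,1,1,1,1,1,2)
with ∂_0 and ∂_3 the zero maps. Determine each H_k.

H_0: b_0 = 6 − 0 − 5 = 1; torsion from ∂_1 factors > 1: none. So H_0 = Z.
H_1: b_1 = 15 − 5 − 10 = 0; torsion from ∂_2 factors > 1: [2]. So H_1 = Z/2Z.
H_2: b_2 = 10 − 10 − 0 = 0; torsion from ∂_3 factors > 1: none. So H_2 = 0.

H_0 = Z,  H_1 = Z/2Z,  H_2 = 0.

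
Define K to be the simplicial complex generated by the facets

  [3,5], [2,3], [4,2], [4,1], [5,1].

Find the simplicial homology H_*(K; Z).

H_0 ≅ Z,  H_1 ≅ Z.

We work with the vertex ordering 1 < 2 < 3 < 4 < 5. The simplices of K, each written with vertices in increasing order, are:

  0-simplices (5): [1], [2], [3], [4], [5]
  1-simplices (5): [1,4], [1,5], [2,3], [2,4], [3,5]

so the chain groups are C_0 ≅ Z^5, C_1 ≅ Z^5.

Boundary ∂_1: C_1 → C_0 sends each edge [p,q] (with p < q) to q − p.
As a 5×5 matrix over Z this has rank 4, with invariant factors (1,1,1,1).

Now H_k = ker ∂_k / im ∂_{k+1}, so:

  H_0: rank C_0 − rank ∂_1 = 5 − 4 = 1, and the invariant factors of ∂_1 are all 1, so H_0 ≅ Z.
  H_1: rank ker ∂_1 − rank ∂_2 = (5 − 4) − 0 = 1, and there is no ∂_2, so H_1 ≅ Z.

As a check, the Euler characteristic is 5 − 5 = 0, which agrees with 1 − 1 = 0.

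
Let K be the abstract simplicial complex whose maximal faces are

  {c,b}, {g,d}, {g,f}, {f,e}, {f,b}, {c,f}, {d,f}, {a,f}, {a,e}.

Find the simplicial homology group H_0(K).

H_0 ≅ Z.

K has 7 vertices, 9 edges.
rank ∂_0 = 0, rank ∂_1 = 6 ⇒ b_0 = 7 − 0 − 6 = 1; all invariant factors of ∂_1 are 1 so no torsion. So H_0 ≅ Z.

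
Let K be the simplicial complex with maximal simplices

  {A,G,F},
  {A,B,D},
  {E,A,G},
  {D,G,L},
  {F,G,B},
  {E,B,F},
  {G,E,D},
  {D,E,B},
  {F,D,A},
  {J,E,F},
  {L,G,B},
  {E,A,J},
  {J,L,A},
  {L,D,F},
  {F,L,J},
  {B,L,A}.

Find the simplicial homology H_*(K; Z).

Order the vertices as A < B < D < E < F < G < J < L. Listing each simplex with vertices in this order, K has dimension 2 with simplices:

  0-simplices (8): A, B, D, E, F, G, J, L
  1-simplices (24): AB, AD, AE, AF, AG, AJ, AL, BD, BE, BF, BG, BL, DE, DF, DG, DL, EF, EG, EJ, FG, FJ, FL, GL, JL
  2-simplices (16): ABD, ABL, ADF, AEG, AEJ, AFG, AJL, BDE, BEF, BFG, BGL, DEG, DFL, DGL, EFJ, FJL

Hence C_0 ≅ Z^8, C_1 ≅ Z^24, C_2 ≅ Z^16.

The boundary map ∂_1: C_1 → C_0 maps an edge to its endpoints' difference, ∂[p,q] = q − p. For instance
  ∂EJ = J − E.
As a 8×24 matrix over Z this has rank 7, with invariant factors (1,1,1,1,1,1,1).

The boundary map ∂_2: C_2 → C_1 maps a triangle to the signed sum of its edges. For instance
  ∂EFJ = FJ − EJ + EF,
  ∂DEG = EG − DG + DE.
This gives a 24×16 integer matrix of rank 15; reducing to Smith normal form yields diagonal entries (1,1,1,1,1,1,1,1,1,1,1,1,1,1,1).

From H_k ≅ ker(∂_k) / im(∂_{k+1}) we obtain:

  H_0: rank C_0 − rank ∂_1 = 8 − 7 = 1, and the invariant factors of ∂_1 are all 1, so H_0 ≅ Z.
  H_1: rank ker ∂_1 − rank ∂_2 = (24 − 7) − 15 = 2, and the invariant factors of ∂_2 are all 1, so H_1 ≅ Z^2.
  H_2: rank ker ∂_2 − rank ∂_3 = (16 − 15) − 0 = 1, and there is no ∂_3, so H_2 ≅ Z.

As a check, the Euler characteristic is 8 − 24 + 16 = 0, which agrees with 1 − 2 + 1 = 0.

H_0 ≅ Z,  H_1 ≅ Z^2,  H_2 ≅ Z.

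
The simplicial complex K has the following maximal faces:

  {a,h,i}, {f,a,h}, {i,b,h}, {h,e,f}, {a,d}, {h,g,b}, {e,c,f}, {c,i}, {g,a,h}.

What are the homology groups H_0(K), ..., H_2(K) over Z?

We work with the vertex ordering a < b < c < d < e < f < g < h < i. The simplices of K, each written with vertices in increasing order, are:

  0-simplices (9): a, b, c, d, e, f, g, h, i
  1-simplices (16): ad, af, ag, ah, ai, bg, bh, bi, ce, cf, ci, ef, eh, fh, gh, hi
  2-simplices (7): afh, agh, ahi, bgh, bhi, cef, efh

giving chain groups C_0 ≅ Z^9, C_1 ≅ Z^16, C_2 ≅ Z^7.

The boundary map ∂_1: C_1 → C_0 sends each edge [p,q] (with p < q) to q − p. For instance
  ∂cf = f − c.
The 9×16 boundary matrix has rank 8 and Smith normal form diag(1,1,1,1,1,1,1,1).

∂_2: C_2 → C_1 sends each 2-simplex [p,q,r] to [q,r] − [p,r] + [p,q]. For instance
  ∂bgh = gh − bh + bg,
  ∂agh = gh − ah + ag.
The 16×7 boundary matrix has rank 7 and Smith normal form diag(1,1,1,1,1,1,1).

Computing H_k = (kernel of ∂_k) / (image of ∂_{k+1}):

  H_0: rank C_0 − rank ∂_1 = 9 − 8 = 1, and the invariant factors of ∂_1 are all 1, so H_0 ≅ Z.
  H_1: rank ker ∂_1 − rank ∂_2 = (16 − 8) − 7 = 1, and the invariant factors of ∂_2 are all 1, so H_1 ≅ Z.
  H_2: rank ker ∂_2 − rank ∂_3 = (7 − 7) − 0 = 0, and there is no ∂_3, so H_2 ≅ 0.

H_0 = Z,  H_1 = Z,  H_2 = 0.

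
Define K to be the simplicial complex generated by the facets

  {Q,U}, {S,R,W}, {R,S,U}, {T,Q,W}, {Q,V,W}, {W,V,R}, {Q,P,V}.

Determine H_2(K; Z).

We work with the vertex ordering P < Q < R < S < T < U < V < W. The simplices of K, each written with vertices in increasing order, are:

  0-simplices (8): P, Q, R, S, T, U, V, W
  1-simplices (14): PQ, PV, QT, QU, QV, QW, RS, RU, RV, RW, SU, SW, TW, VW
  2-simplices (6): PQV, QTW, QVW, RSU, RSW, RVW

giving chain groups C_0 ≅ Z^8, C_1 ≅ Z^14, C_2 ≅ Z^6.

The boundary map ∂_1: C_1 → C_0 maps an edge to its endpoints' difference, ∂[p,q] = q − p.
The resulting 8×14 matrix has rank 7, and its Smith normal form has invariant factors (1,1,1,1,1,1,1).

Boundary ∂_2: C_2 → C_1 acts by ∂[p,q,r] = [q,r] − [p,r] + [p,q]. For instance
  ∂PQV = QV − PV + PQ,
  ∂RSW = SW − RW + RS.
The 14×6 boundary matrix has rank 6 and Smith normal form diag(1,1,1,1,1,1).

From H_k ≅ ker(∂_k) / im(∂_{k+1}) we obtain:

  H_2: rank ker ∂_2 − rank ∂_3 = (6 − 6) − 0 = 0, and there is no ∂_3, so H_2 = 0.

H_2 = 0.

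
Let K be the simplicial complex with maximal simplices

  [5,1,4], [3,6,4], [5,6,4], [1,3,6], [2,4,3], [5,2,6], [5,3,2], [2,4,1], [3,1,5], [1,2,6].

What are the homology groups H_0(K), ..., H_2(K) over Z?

We work with the vertex ordering 1 < 2 < 3 < 4 < 5 < 6. The simplices of K, each written with vertices in increasing order, are:

  0-simplices (6): [1], [2], [3], [4], [5], [6]
  1-simplices (15): [1,2], [1,3], [1,4], [1,5], [1,6], [2,3], [2,4], [2,5], [2,6], [3,4], [3,5], [3,6], [4,5], [4,6], [5,6]
  2-simplices (10): [1,2,4], [1,2,6], [1,3,5], [1,3,6], [1,4,5], [2,3,4], [2,3,5], [2,5,6], [3,4,6], [4,5,6]

Hence C_0 ≅ Z^6, C_1 ≅ Z^15, C_2 ≅ Z^10.

∂_1: C_1 → C_0 is given by ∂[p,q] = [q] − [p].
This gives a 6×15 integer matrix of rank 5; reducing to Smith normal form yields diagonal entries (1,1,1,1,1).

∂_2: C_2 → C_1 acts by ∂[p,q,r] = [q,r] − [p,r] + [p,q]. For instance
  ∂[2,3,4] = [3,4] − [2,4] + [2,3],
  ∂[1,2,6] = [2,6] − [1,6] + [1,2].
The 15×10 boundary matrix has rank 10 and Smith normal form diag(1,1,1,1,1,1,1,1,1,2).

Reading off H_k = ker ∂_k / im ∂_{k+1}:

  H_0: rank C_0 − rank ∂_1 = 6 − 5 = 1, and the invariant factors of ∂_1 are all 1, so H_0 = Z.
  H_1: rank ker ∂_1 − rank ∂_2 = (15 − 5) − 10 = 0, and ∂_2 has invariant factor 2 > 1, so H_1 = Z/2.
  H_2: rank ker ∂_2 − rank ∂_3 = (10 − 10) − 0 = 0, and there is no ∂_3, so H_2 = 0.

H_0 ≅ Z,  H_1 ≅ Z/2,  H_2 = 0.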